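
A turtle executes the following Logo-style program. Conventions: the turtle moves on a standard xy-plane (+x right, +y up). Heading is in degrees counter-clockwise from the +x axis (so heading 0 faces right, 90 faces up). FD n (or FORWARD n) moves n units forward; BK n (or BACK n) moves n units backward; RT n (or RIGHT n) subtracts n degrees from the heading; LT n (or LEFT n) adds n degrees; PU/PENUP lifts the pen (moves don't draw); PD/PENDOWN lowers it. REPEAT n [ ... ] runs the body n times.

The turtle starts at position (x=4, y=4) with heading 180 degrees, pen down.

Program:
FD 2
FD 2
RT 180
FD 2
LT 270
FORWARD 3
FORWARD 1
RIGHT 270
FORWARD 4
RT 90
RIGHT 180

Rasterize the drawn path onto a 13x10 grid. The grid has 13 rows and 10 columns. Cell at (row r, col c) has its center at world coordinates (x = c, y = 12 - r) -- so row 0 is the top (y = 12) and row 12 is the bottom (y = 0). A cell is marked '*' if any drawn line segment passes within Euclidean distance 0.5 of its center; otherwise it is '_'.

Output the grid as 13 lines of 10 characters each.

Answer: __________
__________
__________
__________
__________
__________
__________
__________
*****_____
__*_______
__*_______
__*_______
__*****___

Derivation:
Segment 0: (4,4) -> (2,4)
Segment 1: (2,4) -> (0,4)
Segment 2: (0,4) -> (2,4)
Segment 3: (2,4) -> (2,1)
Segment 4: (2,1) -> (2,0)
Segment 5: (2,0) -> (6,0)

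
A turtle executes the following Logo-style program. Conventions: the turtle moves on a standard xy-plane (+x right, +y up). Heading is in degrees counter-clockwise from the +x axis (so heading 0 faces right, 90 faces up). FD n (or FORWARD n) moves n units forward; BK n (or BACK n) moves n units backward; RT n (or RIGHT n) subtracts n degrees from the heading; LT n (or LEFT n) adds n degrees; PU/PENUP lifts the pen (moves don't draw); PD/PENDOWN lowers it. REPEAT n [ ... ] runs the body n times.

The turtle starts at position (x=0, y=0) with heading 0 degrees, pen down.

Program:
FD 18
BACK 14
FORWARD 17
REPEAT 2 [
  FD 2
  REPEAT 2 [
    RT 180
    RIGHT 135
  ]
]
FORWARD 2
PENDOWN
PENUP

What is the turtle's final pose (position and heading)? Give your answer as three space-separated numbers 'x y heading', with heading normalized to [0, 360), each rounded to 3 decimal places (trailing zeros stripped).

Answer: 21 2 180

Derivation:
Executing turtle program step by step:
Start: pos=(0,0), heading=0, pen down
FD 18: (0,0) -> (18,0) [heading=0, draw]
BK 14: (18,0) -> (4,0) [heading=0, draw]
FD 17: (4,0) -> (21,0) [heading=0, draw]
REPEAT 2 [
  -- iteration 1/2 --
  FD 2: (21,0) -> (23,0) [heading=0, draw]
  REPEAT 2 [
    -- iteration 1/2 --
    RT 180: heading 0 -> 180
    RT 135: heading 180 -> 45
    -- iteration 2/2 --
    RT 180: heading 45 -> 225
    RT 135: heading 225 -> 90
  ]
  -- iteration 2/2 --
  FD 2: (23,0) -> (23,2) [heading=90, draw]
  REPEAT 2 [
    -- iteration 1/2 --
    RT 180: heading 90 -> 270
    RT 135: heading 270 -> 135
    -- iteration 2/2 --
    RT 180: heading 135 -> 315
    RT 135: heading 315 -> 180
  ]
]
FD 2: (23,2) -> (21,2) [heading=180, draw]
PD: pen down
PU: pen up
Final: pos=(21,2), heading=180, 6 segment(s) drawn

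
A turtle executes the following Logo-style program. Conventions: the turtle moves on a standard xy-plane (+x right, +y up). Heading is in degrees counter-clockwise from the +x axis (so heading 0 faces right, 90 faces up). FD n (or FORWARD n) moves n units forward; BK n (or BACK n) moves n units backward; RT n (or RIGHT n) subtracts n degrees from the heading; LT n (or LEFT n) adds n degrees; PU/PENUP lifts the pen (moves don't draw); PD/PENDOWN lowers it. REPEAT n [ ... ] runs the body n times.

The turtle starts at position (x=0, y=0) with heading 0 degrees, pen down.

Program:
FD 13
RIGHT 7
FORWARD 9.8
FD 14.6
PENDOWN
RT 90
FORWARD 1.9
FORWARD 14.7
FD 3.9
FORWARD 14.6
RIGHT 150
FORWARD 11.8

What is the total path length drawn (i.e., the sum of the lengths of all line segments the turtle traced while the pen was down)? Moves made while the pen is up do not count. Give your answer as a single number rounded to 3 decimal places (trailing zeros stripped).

Answer: 84.3

Derivation:
Executing turtle program step by step:
Start: pos=(0,0), heading=0, pen down
FD 13: (0,0) -> (13,0) [heading=0, draw]
RT 7: heading 0 -> 353
FD 9.8: (13,0) -> (22.727,-1.194) [heading=353, draw]
FD 14.6: (22.727,-1.194) -> (37.218,-2.974) [heading=353, draw]
PD: pen down
RT 90: heading 353 -> 263
FD 1.9: (37.218,-2.974) -> (36.987,-4.859) [heading=263, draw]
FD 14.7: (36.987,-4.859) -> (35.195,-19.45) [heading=263, draw]
FD 3.9: (35.195,-19.45) -> (34.72,-23.321) [heading=263, draw]
FD 14.6: (34.72,-23.321) -> (32.941,-37.812) [heading=263, draw]
RT 150: heading 263 -> 113
FD 11.8: (32.941,-37.812) -> (28.33,-26.95) [heading=113, draw]
Final: pos=(28.33,-26.95), heading=113, 8 segment(s) drawn

Segment lengths:
  seg 1: (0,0) -> (13,0), length = 13
  seg 2: (13,0) -> (22.727,-1.194), length = 9.8
  seg 3: (22.727,-1.194) -> (37.218,-2.974), length = 14.6
  seg 4: (37.218,-2.974) -> (36.987,-4.859), length = 1.9
  seg 5: (36.987,-4.859) -> (35.195,-19.45), length = 14.7
  seg 6: (35.195,-19.45) -> (34.72,-23.321), length = 3.9
  seg 7: (34.72,-23.321) -> (32.941,-37.812), length = 14.6
  seg 8: (32.941,-37.812) -> (28.33,-26.95), length = 11.8
Total = 84.3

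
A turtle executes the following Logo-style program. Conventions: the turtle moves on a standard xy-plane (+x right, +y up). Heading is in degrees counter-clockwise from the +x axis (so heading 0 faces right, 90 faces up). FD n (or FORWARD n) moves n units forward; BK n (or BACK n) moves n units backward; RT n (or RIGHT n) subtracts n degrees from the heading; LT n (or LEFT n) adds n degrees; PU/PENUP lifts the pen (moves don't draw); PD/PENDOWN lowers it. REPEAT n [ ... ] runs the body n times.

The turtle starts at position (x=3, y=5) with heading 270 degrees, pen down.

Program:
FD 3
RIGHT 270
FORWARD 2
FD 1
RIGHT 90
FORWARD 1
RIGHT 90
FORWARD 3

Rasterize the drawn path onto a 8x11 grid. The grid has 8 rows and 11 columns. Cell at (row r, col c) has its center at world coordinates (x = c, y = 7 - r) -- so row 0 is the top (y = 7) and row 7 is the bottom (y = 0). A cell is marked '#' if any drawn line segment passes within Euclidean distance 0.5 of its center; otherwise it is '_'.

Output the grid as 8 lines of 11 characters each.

Answer: ___________
___________
___#_______
___#_______
___#_______
___####____
___####____
___________

Derivation:
Segment 0: (3,5) -> (3,2)
Segment 1: (3,2) -> (5,2)
Segment 2: (5,2) -> (6,2)
Segment 3: (6,2) -> (6,1)
Segment 4: (6,1) -> (3,1)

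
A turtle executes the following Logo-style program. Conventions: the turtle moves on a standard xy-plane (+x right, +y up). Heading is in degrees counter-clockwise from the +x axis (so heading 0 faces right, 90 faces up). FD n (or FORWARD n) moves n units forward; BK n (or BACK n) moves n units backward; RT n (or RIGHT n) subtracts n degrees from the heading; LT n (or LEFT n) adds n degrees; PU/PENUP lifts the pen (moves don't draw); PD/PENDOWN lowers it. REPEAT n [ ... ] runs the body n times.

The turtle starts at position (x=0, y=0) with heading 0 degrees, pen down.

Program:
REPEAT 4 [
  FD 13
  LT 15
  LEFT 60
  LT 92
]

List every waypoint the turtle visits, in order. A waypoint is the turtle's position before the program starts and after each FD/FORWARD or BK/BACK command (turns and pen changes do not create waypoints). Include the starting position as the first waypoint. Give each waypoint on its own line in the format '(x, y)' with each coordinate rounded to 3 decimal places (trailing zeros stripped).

Executing turtle program step by step:
Start: pos=(0,0), heading=0, pen down
REPEAT 4 [
  -- iteration 1/4 --
  FD 13: (0,0) -> (13,0) [heading=0, draw]
  LT 15: heading 0 -> 15
  LT 60: heading 15 -> 75
  LT 92: heading 75 -> 167
  -- iteration 2/4 --
  FD 13: (13,0) -> (0.333,2.924) [heading=167, draw]
  LT 15: heading 167 -> 182
  LT 60: heading 182 -> 242
  LT 92: heading 242 -> 334
  -- iteration 3/4 --
  FD 13: (0.333,2.924) -> (12.018,-2.774) [heading=334, draw]
  LT 15: heading 334 -> 349
  LT 60: heading 349 -> 49
  LT 92: heading 49 -> 141
  -- iteration 4/4 --
  FD 13: (12.018,-2.774) -> (1.915,5.407) [heading=141, draw]
  LT 15: heading 141 -> 156
  LT 60: heading 156 -> 216
  LT 92: heading 216 -> 308
]
Final: pos=(1.915,5.407), heading=308, 4 segment(s) drawn
Waypoints (5 total):
(0, 0)
(13, 0)
(0.333, 2.924)
(12.018, -2.774)
(1.915, 5.407)

Answer: (0, 0)
(13, 0)
(0.333, 2.924)
(12.018, -2.774)
(1.915, 5.407)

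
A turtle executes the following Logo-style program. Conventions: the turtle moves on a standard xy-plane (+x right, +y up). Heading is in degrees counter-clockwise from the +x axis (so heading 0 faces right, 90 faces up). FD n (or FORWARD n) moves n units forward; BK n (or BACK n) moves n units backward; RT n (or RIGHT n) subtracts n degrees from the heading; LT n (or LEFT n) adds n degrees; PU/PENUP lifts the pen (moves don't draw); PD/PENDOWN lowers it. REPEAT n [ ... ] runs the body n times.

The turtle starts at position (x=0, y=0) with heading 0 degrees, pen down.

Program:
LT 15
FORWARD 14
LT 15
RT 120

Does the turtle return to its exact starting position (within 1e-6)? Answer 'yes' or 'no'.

Executing turtle program step by step:
Start: pos=(0,0), heading=0, pen down
LT 15: heading 0 -> 15
FD 14: (0,0) -> (13.523,3.623) [heading=15, draw]
LT 15: heading 15 -> 30
RT 120: heading 30 -> 270
Final: pos=(13.523,3.623), heading=270, 1 segment(s) drawn

Start position: (0, 0)
Final position: (13.523, 3.623)
Distance = 14; >= 1e-6 -> NOT closed

Answer: no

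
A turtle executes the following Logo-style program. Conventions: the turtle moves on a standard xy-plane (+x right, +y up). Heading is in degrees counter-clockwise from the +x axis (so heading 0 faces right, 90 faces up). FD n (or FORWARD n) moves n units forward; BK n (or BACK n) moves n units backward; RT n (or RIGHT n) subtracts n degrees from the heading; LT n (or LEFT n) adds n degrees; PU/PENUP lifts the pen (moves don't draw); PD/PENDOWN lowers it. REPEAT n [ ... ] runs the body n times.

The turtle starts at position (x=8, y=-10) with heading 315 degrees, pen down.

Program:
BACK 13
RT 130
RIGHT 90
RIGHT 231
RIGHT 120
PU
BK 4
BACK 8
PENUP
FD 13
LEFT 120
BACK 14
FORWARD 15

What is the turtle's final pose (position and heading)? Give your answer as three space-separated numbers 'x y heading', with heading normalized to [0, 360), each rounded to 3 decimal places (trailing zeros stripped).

Executing turtle program step by step:
Start: pos=(8,-10), heading=315, pen down
BK 13: (8,-10) -> (-1.192,-0.808) [heading=315, draw]
RT 130: heading 315 -> 185
RT 90: heading 185 -> 95
RT 231: heading 95 -> 224
RT 120: heading 224 -> 104
PU: pen up
BK 4: (-1.192,-0.808) -> (-0.225,-4.689) [heading=104, move]
BK 8: (-0.225,-4.689) -> (1.711,-12.451) [heading=104, move]
PU: pen up
FD 13: (1.711,-12.451) -> (-1.434,0.163) [heading=104, move]
LT 120: heading 104 -> 224
BK 14: (-1.434,0.163) -> (8.636,9.888) [heading=224, move]
FD 15: (8.636,9.888) -> (-2.154,-0.532) [heading=224, move]
Final: pos=(-2.154,-0.532), heading=224, 1 segment(s) drawn

Answer: -2.154 -0.532 224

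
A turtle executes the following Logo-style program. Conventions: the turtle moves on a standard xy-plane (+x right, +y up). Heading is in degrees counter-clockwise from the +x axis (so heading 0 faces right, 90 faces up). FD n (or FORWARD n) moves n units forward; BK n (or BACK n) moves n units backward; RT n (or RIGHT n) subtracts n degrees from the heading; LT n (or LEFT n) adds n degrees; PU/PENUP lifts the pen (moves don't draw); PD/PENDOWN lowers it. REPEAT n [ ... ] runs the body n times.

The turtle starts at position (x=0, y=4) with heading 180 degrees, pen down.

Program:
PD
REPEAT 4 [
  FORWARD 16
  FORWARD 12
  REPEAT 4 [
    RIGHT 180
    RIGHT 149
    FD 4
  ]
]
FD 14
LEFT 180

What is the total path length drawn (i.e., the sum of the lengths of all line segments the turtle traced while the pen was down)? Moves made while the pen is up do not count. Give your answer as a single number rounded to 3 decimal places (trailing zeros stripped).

Answer: 190

Derivation:
Executing turtle program step by step:
Start: pos=(0,4), heading=180, pen down
PD: pen down
REPEAT 4 [
  -- iteration 1/4 --
  FD 16: (0,4) -> (-16,4) [heading=180, draw]
  FD 12: (-16,4) -> (-28,4) [heading=180, draw]
  REPEAT 4 [
    -- iteration 1/4 --
    RT 180: heading 180 -> 0
    RT 149: heading 0 -> 211
    FD 4: (-28,4) -> (-31.429,1.94) [heading=211, draw]
    -- iteration 2/4 --
    RT 180: heading 211 -> 31
    RT 149: heading 31 -> 242
    FD 4: (-31.429,1.94) -> (-33.307,-1.592) [heading=242, draw]
    -- iteration 3/4 --
    RT 180: heading 242 -> 62
    RT 149: heading 62 -> 273
    FD 4: (-33.307,-1.592) -> (-33.097,-5.586) [heading=273, draw]
    -- iteration 4/4 --
    RT 180: heading 273 -> 93
    RT 149: heading 93 -> 304
    FD 4: (-33.097,-5.586) -> (-30.86,-8.903) [heading=304, draw]
  ]
  -- iteration 2/4 --
  FD 16: (-30.86,-8.903) -> (-21.913,-22.167) [heading=304, draw]
  FD 12: (-21.913,-22.167) -> (-15.203,-32.116) [heading=304, draw]
  REPEAT 4 [
    -- iteration 1/4 --
    RT 180: heading 304 -> 124
    RT 149: heading 124 -> 335
    FD 4: (-15.203,-32.116) -> (-11.578,-33.806) [heading=335, draw]
    -- iteration 2/4 --
    RT 180: heading 335 -> 155
    RT 149: heading 155 -> 6
    FD 4: (-11.578,-33.806) -> (-7.6,-33.388) [heading=6, draw]
    -- iteration 3/4 --
    RT 180: heading 6 -> 186
    RT 149: heading 186 -> 37
    FD 4: (-7.6,-33.388) -> (-4.405,-30.981) [heading=37, draw]
    -- iteration 4/4 --
    RT 180: heading 37 -> 217
    RT 149: heading 217 -> 68
    FD 4: (-4.405,-30.981) -> (-2.907,-27.272) [heading=68, draw]
  ]
  -- iteration 3/4 --
  FD 16: (-2.907,-27.272) -> (3.087,-12.437) [heading=68, draw]
  FD 12: (3.087,-12.437) -> (7.582,-1.311) [heading=68, draw]
  REPEAT 4 [
    -- iteration 1/4 --
    RT 180: heading 68 -> 248
    RT 149: heading 248 -> 99
    FD 4: (7.582,-1.311) -> (6.956,2.64) [heading=99, draw]
    -- iteration 2/4 --
    RT 180: heading 99 -> 279
    RT 149: heading 279 -> 130
    FD 4: (6.956,2.64) -> (4.385,5.704) [heading=130, draw]
    -- iteration 3/4 --
    RT 180: heading 130 -> 310
    RT 149: heading 310 -> 161
    FD 4: (4.385,5.704) -> (0.603,7.006) [heading=161, draw]
    -- iteration 4/4 --
    RT 180: heading 161 -> 341
    RT 149: heading 341 -> 192
    FD 4: (0.603,7.006) -> (-3.309,6.175) [heading=192, draw]
  ]
  -- iteration 4/4 --
  FD 16: (-3.309,6.175) -> (-18.96,2.848) [heading=192, draw]
  FD 12: (-18.96,2.848) -> (-30.697,0.353) [heading=192, draw]
  REPEAT 4 [
    -- iteration 1/4 --
    RT 180: heading 192 -> 12
    RT 149: heading 12 -> 223
    FD 4: (-30.697,0.353) -> (-33.623,-2.375) [heading=223, draw]
    -- iteration 2/4 --
    RT 180: heading 223 -> 43
    RT 149: heading 43 -> 254
    FD 4: (-33.623,-2.375) -> (-34.725,-6.22) [heading=254, draw]
    -- iteration 3/4 --
    RT 180: heading 254 -> 74
    RT 149: heading 74 -> 285
    FD 4: (-34.725,-6.22) -> (-33.69,-10.084) [heading=285, draw]
    -- iteration 4/4 --
    RT 180: heading 285 -> 105
    RT 149: heading 105 -> 316
    FD 4: (-33.69,-10.084) -> (-30.813,-12.862) [heading=316, draw]
  ]
]
FD 14: (-30.813,-12.862) -> (-20.742,-22.587) [heading=316, draw]
LT 180: heading 316 -> 136
Final: pos=(-20.742,-22.587), heading=136, 25 segment(s) drawn

Segment lengths:
  seg 1: (0,4) -> (-16,4), length = 16
  seg 2: (-16,4) -> (-28,4), length = 12
  seg 3: (-28,4) -> (-31.429,1.94), length = 4
  seg 4: (-31.429,1.94) -> (-33.307,-1.592), length = 4
  seg 5: (-33.307,-1.592) -> (-33.097,-5.586), length = 4
  seg 6: (-33.097,-5.586) -> (-30.86,-8.903), length = 4
  seg 7: (-30.86,-8.903) -> (-21.913,-22.167), length = 16
  seg 8: (-21.913,-22.167) -> (-15.203,-32.116), length = 12
  seg 9: (-15.203,-32.116) -> (-11.578,-33.806), length = 4
  seg 10: (-11.578,-33.806) -> (-7.6,-33.388), length = 4
  seg 11: (-7.6,-33.388) -> (-4.405,-30.981), length = 4
  seg 12: (-4.405,-30.981) -> (-2.907,-27.272), length = 4
  seg 13: (-2.907,-27.272) -> (3.087,-12.437), length = 16
  seg 14: (3.087,-12.437) -> (7.582,-1.311), length = 12
  seg 15: (7.582,-1.311) -> (6.956,2.64), length = 4
  seg 16: (6.956,2.64) -> (4.385,5.704), length = 4
  seg 17: (4.385,5.704) -> (0.603,7.006), length = 4
  seg 18: (0.603,7.006) -> (-3.309,6.175), length = 4
  seg 19: (-3.309,6.175) -> (-18.96,2.848), length = 16
  seg 20: (-18.96,2.848) -> (-30.697,0.353), length = 12
  seg 21: (-30.697,0.353) -> (-33.623,-2.375), length = 4
  seg 22: (-33.623,-2.375) -> (-34.725,-6.22), length = 4
  seg 23: (-34.725,-6.22) -> (-33.69,-10.084), length = 4
  seg 24: (-33.69,-10.084) -> (-30.813,-12.862), length = 4
  seg 25: (-30.813,-12.862) -> (-20.742,-22.587), length = 14
Total = 190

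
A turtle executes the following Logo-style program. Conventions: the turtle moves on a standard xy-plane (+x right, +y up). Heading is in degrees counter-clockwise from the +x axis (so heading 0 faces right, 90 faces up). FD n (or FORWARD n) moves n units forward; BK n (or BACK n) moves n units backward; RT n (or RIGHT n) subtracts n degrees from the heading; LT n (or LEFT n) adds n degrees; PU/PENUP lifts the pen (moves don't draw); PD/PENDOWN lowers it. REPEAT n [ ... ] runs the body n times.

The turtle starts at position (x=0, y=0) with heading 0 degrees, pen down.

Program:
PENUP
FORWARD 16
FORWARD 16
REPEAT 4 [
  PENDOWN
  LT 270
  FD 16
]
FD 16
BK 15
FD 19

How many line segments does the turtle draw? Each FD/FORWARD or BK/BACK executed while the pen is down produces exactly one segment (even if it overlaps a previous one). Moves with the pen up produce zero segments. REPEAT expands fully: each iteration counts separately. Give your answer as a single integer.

Answer: 7

Derivation:
Executing turtle program step by step:
Start: pos=(0,0), heading=0, pen down
PU: pen up
FD 16: (0,0) -> (16,0) [heading=0, move]
FD 16: (16,0) -> (32,0) [heading=0, move]
REPEAT 4 [
  -- iteration 1/4 --
  PD: pen down
  LT 270: heading 0 -> 270
  FD 16: (32,0) -> (32,-16) [heading=270, draw]
  -- iteration 2/4 --
  PD: pen down
  LT 270: heading 270 -> 180
  FD 16: (32,-16) -> (16,-16) [heading=180, draw]
  -- iteration 3/4 --
  PD: pen down
  LT 270: heading 180 -> 90
  FD 16: (16,-16) -> (16,0) [heading=90, draw]
  -- iteration 4/4 --
  PD: pen down
  LT 270: heading 90 -> 0
  FD 16: (16,0) -> (32,0) [heading=0, draw]
]
FD 16: (32,0) -> (48,0) [heading=0, draw]
BK 15: (48,0) -> (33,0) [heading=0, draw]
FD 19: (33,0) -> (52,0) [heading=0, draw]
Final: pos=(52,0), heading=0, 7 segment(s) drawn
Segments drawn: 7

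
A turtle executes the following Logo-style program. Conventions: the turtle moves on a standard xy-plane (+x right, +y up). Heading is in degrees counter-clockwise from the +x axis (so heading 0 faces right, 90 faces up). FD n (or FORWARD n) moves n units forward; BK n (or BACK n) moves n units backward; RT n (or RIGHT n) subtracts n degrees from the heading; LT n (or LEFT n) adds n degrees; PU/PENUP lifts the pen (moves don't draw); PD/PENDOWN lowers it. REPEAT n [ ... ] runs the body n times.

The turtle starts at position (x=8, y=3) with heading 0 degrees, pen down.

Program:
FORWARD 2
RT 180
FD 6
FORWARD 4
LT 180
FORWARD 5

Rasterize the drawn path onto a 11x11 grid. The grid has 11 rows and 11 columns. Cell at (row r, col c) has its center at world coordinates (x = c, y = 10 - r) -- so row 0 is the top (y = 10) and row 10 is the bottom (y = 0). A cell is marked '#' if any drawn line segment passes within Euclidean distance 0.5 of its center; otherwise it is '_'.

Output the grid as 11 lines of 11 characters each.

Segment 0: (8,3) -> (10,3)
Segment 1: (10,3) -> (4,3)
Segment 2: (4,3) -> (0,3)
Segment 3: (0,3) -> (5,3)

Answer: ___________
___________
___________
___________
___________
___________
___________
###########
___________
___________
___________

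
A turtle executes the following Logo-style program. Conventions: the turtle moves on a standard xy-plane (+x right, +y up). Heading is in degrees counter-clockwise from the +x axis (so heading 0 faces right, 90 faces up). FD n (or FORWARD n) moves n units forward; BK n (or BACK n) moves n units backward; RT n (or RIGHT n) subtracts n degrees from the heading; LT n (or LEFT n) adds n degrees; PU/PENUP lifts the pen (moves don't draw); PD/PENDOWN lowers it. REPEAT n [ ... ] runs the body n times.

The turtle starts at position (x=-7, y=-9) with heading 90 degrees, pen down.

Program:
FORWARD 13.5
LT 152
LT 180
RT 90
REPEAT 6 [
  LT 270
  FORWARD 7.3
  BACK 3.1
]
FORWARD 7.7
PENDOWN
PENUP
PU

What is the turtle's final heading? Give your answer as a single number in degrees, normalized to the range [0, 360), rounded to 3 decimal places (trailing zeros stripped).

Answer: 152

Derivation:
Executing turtle program step by step:
Start: pos=(-7,-9), heading=90, pen down
FD 13.5: (-7,-9) -> (-7,4.5) [heading=90, draw]
LT 152: heading 90 -> 242
LT 180: heading 242 -> 62
RT 90: heading 62 -> 332
REPEAT 6 [
  -- iteration 1/6 --
  LT 270: heading 332 -> 242
  FD 7.3: (-7,4.5) -> (-10.427,-1.946) [heading=242, draw]
  BK 3.1: (-10.427,-1.946) -> (-8.972,0.792) [heading=242, draw]
  -- iteration 2/6 --
  LT 270: heading 242 -> 152
  FD 7.3: (-8.972,0.792) -> (-15.417,4.219) [heading=152, draw]
  BK 3.1: (-15.417,4.219) -> (-12.68,2.763) [heading=152, draw]
  -- iteration 3/6 --
  LT 270: heading 152 -> 62
  FD 7.3: (-12.68,2.763) -> (-9.253,9.209) [heading=62, draw]
  BK 3.1: (-9.253,9.209) -> (-10.708,6.472) [heading=62, draw]
  -- iteration 4/6 --
  LT 270: heading 62 -> 332
  FD 7.3: (-10.708,6.472) -> (-4.263,3.045) [heading=332, draw]
  BK 3.1: (-4.263,3.045) -> (-7,4.5) [heading=332, draw]
  -- iteration 5/6 --
  LT 270: heading 332 -> 242
  FD 7.3: (-7,4.5) -> (-10.427,-1.946) [heading=242, draw]
  BK 3.1: (-10.427,-1.946) -> (-8.972,0.792) [heading=242, draw]
  -- iteration 6/6 --
  LT 270: heading 242 -> 152
  FD 7.3: (-8.972,0.792) -> (-15.417,4.219) [heading=152, draw]
  BK 3.1: (-15.417,4.219) -> (-12.68,2.763) [heading=152, draw]
]
FD 7.7: (-12.68,2.763) -> (-19.479,6.378) [heading=152, draw]
PD: pen down
PU: pen up
PU: pen up
Final: pos=(-19.479,6.378), heading=152, 14 segment(s) drawn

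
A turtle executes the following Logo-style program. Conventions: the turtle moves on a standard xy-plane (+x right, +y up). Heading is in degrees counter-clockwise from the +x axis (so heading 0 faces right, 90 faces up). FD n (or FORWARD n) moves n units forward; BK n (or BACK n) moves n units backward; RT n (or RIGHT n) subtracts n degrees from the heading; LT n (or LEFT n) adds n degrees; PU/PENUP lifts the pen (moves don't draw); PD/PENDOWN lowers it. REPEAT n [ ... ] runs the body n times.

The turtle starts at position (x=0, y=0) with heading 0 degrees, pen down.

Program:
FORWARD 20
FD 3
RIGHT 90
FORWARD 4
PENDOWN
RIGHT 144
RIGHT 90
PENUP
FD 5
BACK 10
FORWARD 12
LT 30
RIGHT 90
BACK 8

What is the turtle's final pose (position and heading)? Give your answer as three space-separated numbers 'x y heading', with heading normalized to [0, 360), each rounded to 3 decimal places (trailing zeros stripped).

Executing turtle program step by step:
Start: pos=(0,0), heading=0, pen down
FD 20: (0,0) -> (20,0) [heading=0, draw]
FD 3: (20,0) -> (23,0) [heading=0, draw]
RT 90: heading 0 -> 270
FD 4: (23,0) -> (23,-4) [heading=270, draw]
PD: pen down
RT 144: heading 270 -> 126
RT 90: heading 126 -> 36
PU: pen up
FD 5: (23,-4) -> (27.045,-1.061) [heading=36, move]
BK 10: (27.045,-1.061) -> (18.955,-6.939) [heading=36, move]
FD 12: (18.955,-6.939) -> (28.663,0.114) [heading=36, move]
LT 30: heading 36 -> 66
RT 90: heading 66 -> 336
BK 8: (28.663,0.114) -> (21.355,3.368) [heading=336, move]
Final: pos=(21.355,3.368), heading=336, 3 segment(s) drawn

Answer: 21.355 3.368 336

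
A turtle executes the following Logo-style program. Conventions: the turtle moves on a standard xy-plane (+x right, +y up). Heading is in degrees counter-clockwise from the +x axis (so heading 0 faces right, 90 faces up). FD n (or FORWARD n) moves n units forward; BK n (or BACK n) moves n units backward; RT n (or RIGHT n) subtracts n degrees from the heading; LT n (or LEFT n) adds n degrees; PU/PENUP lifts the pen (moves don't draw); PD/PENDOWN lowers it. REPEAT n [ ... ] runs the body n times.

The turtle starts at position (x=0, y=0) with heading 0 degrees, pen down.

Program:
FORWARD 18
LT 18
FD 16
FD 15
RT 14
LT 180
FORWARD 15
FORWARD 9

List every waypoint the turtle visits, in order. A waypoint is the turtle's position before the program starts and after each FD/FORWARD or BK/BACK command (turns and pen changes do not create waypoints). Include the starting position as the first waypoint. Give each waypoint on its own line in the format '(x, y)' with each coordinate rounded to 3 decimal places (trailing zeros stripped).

Answer: (0, 0)
(18, 0)
(33.217, 4.944)
(47.483, 9.58)
(32.519, 8.533)
(23.541, 7.905)

Derivation:
Executing turtle program step by step:
Start: pos=(0,0), heading=0, pen down
FD 18: (0,0) -> (18,0) [heading=0, draw]
LT 18: heading 0 -> 18
FD 16: (18,0) -> (33.217,4.944) [heading=18, draw]
FD 15: (33.217,4.944) -> (47.483,9.58) [heading=18, draw]
RT 14: heading 18 -> 4
LT 180: heading 4 -> 184
FD 15: (47.483,9.58) -> (32.519,8.533) [heading=184, draw]
FD 9: (32.519,8.533) -> (23.541,7.905) [heading=184, draw]
Final: pos=(23.541,7.905), heading=184, 5 segment(s) drawn
Waypoints (6 total):
(0, 0)
(18, 0)
(33.217, 4.944)
(47.483, 9.58)
(32.519, 8.533)
(23.541, 7.905)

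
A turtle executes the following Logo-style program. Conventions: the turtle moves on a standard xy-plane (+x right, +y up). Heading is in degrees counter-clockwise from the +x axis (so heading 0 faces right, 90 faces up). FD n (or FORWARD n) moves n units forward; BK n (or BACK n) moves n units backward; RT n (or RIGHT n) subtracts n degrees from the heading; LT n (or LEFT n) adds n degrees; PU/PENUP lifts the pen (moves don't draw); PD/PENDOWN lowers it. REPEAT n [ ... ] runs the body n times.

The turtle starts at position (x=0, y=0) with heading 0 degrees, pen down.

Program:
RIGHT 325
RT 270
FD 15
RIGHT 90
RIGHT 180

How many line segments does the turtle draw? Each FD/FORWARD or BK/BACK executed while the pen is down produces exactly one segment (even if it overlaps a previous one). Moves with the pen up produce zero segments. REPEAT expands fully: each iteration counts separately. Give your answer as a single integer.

Answer: 1

Derivation:
Executing turtle program step by step:
Start: pos=(0,0), heading=0, pen down
RT 325: heading 0 -> 35
RT 270: heading 35 -> 125
FD 15: (0,0) -> (-8.604,12.287) [heading=125, draw]
RT 90: heading 125 -> 35
RT 180: heading 35 -> 215
Final: pos=(-8.604,12.287), heading=215, 1 segment(s) drawn
Segments drawn: 1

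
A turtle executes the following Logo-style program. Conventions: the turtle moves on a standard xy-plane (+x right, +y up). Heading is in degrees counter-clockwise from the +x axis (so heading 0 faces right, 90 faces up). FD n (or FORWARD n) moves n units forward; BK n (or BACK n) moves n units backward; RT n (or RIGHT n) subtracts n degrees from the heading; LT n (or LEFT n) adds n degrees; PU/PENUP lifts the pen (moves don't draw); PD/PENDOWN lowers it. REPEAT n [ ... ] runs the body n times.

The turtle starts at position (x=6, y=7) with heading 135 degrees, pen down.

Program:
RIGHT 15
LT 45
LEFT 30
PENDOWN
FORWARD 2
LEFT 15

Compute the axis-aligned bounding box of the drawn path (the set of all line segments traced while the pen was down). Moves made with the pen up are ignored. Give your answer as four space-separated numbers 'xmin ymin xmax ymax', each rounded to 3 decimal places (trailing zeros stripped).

Executing turtle program step by step:
Start: pos=(6,7), heading=135, pen down
RT 15: heading 135 -> 120
LT 45: heading 120 -> 165
LT 30: heading 165 -> 195
PD: pen down
FD 2: (6,7) -> (4.068,6.482) [heading=195, draw]
LT 15: heading 195 -> 210
Final: pos=(4.068,6.482), heading=210, 1 segment(s) drawn

Segment endpoints: x in {4.068, 6}, y in {6.482, 7}
xmin=4.068, ymin=6.482, xmax=6, ymax=7

Answer: 4.068 6.482 6 7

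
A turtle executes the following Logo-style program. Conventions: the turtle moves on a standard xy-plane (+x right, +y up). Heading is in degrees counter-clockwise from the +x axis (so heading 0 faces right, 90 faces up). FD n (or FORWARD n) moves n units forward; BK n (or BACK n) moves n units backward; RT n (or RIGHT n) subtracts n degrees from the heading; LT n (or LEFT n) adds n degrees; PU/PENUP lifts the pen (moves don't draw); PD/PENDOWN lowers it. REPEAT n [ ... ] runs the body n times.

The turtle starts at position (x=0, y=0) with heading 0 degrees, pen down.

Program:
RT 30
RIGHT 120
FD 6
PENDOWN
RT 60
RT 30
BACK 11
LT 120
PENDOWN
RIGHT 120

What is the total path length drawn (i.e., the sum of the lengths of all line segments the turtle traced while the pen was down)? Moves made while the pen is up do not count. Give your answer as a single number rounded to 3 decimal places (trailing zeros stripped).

Executing turtle program step by step:
Start: pos=(0,0), heading=0, pen down
RT 30: heading 0 -> 330
RT 120: heading 330 -> 210
FD 6: (0,0) -> (-5.196,-3) [heading=210, draw]
PD: pen down
RT 60: heading 210 -> 150
RT 30: heading 150 -> 120
BK 11: (-5.196,-3) -> (0.304,-12.526) [heading=120, draw]
LT 120: heading 120 -> 240
PD: pen down
RT 120: heading 240 -> 120
Final: pos=(0.304,-12.526), heading=120, 2 segment(s) drawn

Segment lengths:
  seg 1: (0,0) -> (-5.196,-3), length = 6
  seg 2: (-5.196,-3) -> (0.304,-12.526), length = 11
Total = 17

Answer: 17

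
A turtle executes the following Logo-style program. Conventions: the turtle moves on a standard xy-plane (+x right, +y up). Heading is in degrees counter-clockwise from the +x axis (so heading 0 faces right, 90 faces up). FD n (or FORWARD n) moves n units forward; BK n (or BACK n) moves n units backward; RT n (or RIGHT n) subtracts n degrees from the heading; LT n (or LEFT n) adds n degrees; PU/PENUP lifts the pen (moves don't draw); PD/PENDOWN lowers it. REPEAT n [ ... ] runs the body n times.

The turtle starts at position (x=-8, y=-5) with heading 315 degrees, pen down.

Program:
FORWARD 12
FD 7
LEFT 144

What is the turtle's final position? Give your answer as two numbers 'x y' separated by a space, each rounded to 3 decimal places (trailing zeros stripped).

Executing turtle program step by step:
Start: pos=(-8,-5), heading=315, pen down
FD 12: (-8,-5) -> (0.485,-13.485) [heading=315, draw]
FD 7: (0.485,-13.485) -> (5.435,-18.435) [heading=315, draw]
LT 144: heading 315 -> 99
Final: pos=(5.435,-18.435), heading=99, 2 segment(s) drawn

Answer: 5.435 -18.435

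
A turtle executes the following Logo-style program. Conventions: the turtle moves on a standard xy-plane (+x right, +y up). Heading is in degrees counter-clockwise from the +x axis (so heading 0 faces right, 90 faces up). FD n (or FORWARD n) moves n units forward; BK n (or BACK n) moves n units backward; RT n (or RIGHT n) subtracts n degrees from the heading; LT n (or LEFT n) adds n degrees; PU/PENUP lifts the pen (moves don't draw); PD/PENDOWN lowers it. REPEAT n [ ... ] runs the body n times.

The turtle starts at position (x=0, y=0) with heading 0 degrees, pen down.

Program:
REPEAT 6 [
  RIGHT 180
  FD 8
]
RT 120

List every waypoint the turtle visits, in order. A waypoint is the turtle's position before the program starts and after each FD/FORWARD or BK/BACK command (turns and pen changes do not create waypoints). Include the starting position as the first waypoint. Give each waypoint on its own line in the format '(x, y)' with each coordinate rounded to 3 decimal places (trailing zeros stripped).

Answer: (0, 0)
(-8, 0)
(0, 0)
(-8, 0)
(0, 0)
(-8, 0)
(0, 0)

Derivation:
Executing turtle program step by step:
Start: pos=(0,0), heading=0, pen down
REPEAT 6 [
  -- iteration 1/6 --
  RT 180: heading 0 -> 180
  FD 8: (0,0) -> (-8,0) [heading=180, draw]
  -- iteration 2/6 --
  RT 180: heading 180 -> 0
  FD 8: (-8,0) -> (0,0) [heading=0, draw]
  -- iteration 3/6 --
  RT 180: heading 0 -> 180
  FD 8: (0,0) -> (-8,0) [heading=180, draw]
  -- iteration 4/6 --
  RT 180: heading 180 -> 0
  FD 8: (-8,0) -> (0,0) [heading=0, draw]
  -- iteration 5/6 --
  RT 180: heading 0 -> 180
  FD 8: (0,0) -> (-8,0) [heading=180, draw]
  -- iteration 6/6 --
  RT 180: heading 180 -> 0
  FD 8: (-8,0) -> (0,0) [heading=0, draw]
]
RT 120: heading 0 -> 240
Final: pos=(0,0), heading=240, 6 segment(s) drawn
Waypoints (7 total):
(0, 0)
(-8, 0)
(0, 0)
(-8, 0)
(0, 0)
(-8, 0)
(0, 0)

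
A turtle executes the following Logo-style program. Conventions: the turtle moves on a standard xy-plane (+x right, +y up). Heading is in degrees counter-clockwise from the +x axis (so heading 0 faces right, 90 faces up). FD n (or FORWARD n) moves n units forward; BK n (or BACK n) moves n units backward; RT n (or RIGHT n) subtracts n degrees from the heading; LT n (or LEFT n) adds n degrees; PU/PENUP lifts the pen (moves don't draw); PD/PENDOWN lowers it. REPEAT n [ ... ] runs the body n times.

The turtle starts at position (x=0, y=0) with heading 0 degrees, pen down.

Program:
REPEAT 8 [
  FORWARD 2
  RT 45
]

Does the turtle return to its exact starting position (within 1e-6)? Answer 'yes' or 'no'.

Answer: yes

Derivation:
Executing turtle program step by step:
Start: pos=(0,0), heading=0, pen down
REPEAT 8 [
  -- iteration 1/8 --
  FD 2: (0,0) -> (2,0) [heading=0, draw]
  RT 45: heading 0 -> 315
  -- iteration 2/8 --
  FD 2: (2,0) -> (3.414,-1.414) [heading=315, draw]
  RT 45: heading 315 -> 270
  -- iteration 3/8 --
  FD 2: (3.414,-1.414) -> (3.414,-3.414) [heading=270, draw]
  RT 45: heading 270 -> 225
  -- iteration 4/8 --
  FD 2: (3.414,-3.414) -> (2,-4.828) [heading=225, draw]
  RT 45: heading 225 -> 180
  -- iteration 5/8 --
  FD 2: (2,-4.828) -> (0,-4.828) [heading=180, draw]
  RT 45: heading 180 -> 135
  -- iteration 6/8 --
  FD 2: (0,-4.828) -> (-1.414,-3.414) [heading=135, draw]
  RT 45: heading 135 -> 90
  -- iteration 7/8 --
  FD 2: (-1.414,-3.414) -> (-1.414,-1.414) [heading=90, draw]
  RT 45: heading 90 -> 45
  -- iteration 8/8 --
  FD 2: (-1.414,-1.414) -> (0,0) [heading=45, draw]
  RT 45: heading 45 -> 0
]
Final: pos=(0,0), heading=0, 8 segment(s) drawn

Start position: (0, 0)
Final position: (0, 0)
Distance = 0; < 1e-6 -> CLOSED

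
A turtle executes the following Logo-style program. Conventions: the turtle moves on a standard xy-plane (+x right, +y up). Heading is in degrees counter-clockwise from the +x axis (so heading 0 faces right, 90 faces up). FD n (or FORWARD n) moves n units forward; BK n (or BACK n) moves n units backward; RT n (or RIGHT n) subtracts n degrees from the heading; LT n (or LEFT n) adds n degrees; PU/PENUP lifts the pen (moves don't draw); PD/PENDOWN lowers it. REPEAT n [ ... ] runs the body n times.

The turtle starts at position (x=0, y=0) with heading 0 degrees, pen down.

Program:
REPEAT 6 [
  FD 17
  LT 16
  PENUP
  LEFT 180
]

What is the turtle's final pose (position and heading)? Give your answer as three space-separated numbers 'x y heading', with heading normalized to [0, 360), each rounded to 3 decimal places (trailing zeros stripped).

Executing turtle program step by step:
Start: pos=(0,0), heading=0, pen down
REPEAT 6 [
  -- iteration 1/6 --
  FD 17: (0,0) -> (17,0) [heading=0, draw]
  LT 16: heading 0 -> 16
  PU: pen up
  LT 180: heading 16 -> 196
  -- iteration 2/6 --
  FD 17: (17,0) -> (0.659,-4.686) [heading=196, move]
  LT 16: heading 196 -> 212
  PU: pen up
  LT 180: heading 212 -> 32
  -- iteration 3/6 --
  FD 17: (0.659,-4.686) -> (15.075,4.323) [heading=32, move]
  LT 16: heading 32 -> 48
  PU: pen up
  LT 180: heading 48 -> 228
  -- iteration 4/6 --
  FD 17: (15.075,4.323) -> (3.7,-8.311) [heading=228, move]
  LT 16: heading 228 -> 244
  PU: pen up
  LT 180: heading 244 -> 64
  -- iteration 5/6 --
  FD 17: (3.7,-8.311) -> (11.152,6.969) [heading=64, move]
  LT 16: heading 64 -> 80
  PU: pen up
  LT 180: heading 80 -> 260
  -- iteration 6/6 --
  FD 17: (11.152,6.969) -> (8.2,-9.773) [heading=260, move]
  LT 16: heading 260 -> 276
  PU: pen up
  LT 180: heading 276 -> 96
]
Final: pos=(8.2,-9.773), heading=96, 1 segment(s) drawn

Answer: 8.2 -9.773 96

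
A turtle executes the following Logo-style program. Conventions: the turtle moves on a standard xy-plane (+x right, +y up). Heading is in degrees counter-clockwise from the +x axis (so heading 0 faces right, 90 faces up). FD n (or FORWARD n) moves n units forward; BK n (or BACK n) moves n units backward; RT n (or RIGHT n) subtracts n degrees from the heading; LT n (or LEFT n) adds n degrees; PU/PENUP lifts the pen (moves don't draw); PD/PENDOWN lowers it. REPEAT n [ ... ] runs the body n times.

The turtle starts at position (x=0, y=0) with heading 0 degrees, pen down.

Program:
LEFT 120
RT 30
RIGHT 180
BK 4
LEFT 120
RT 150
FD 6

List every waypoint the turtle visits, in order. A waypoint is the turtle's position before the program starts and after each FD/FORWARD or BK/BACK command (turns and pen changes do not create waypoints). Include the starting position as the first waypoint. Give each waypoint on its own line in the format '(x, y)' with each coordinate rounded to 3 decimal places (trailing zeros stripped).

Executing turtle program step by step:
Start: pos=(0,0), heading=0, pen down
LT 120: heading 0 -> 120
RT 30: heading 120 -> 90
RT 180: heading 90 -> 270
BK 4: (0,0) -> (0,4) [heading=270, draw]
LT 120: heading 270 -> 30
RT 150: heading 30 -> 240
FD 6: (0,4) -> (-3,-1.196) [heading=240, draw]
Final: pos=(-3,-1.196), heading=240, 2 segment(s) drawn
Waypoints (3 total):
(0, 0)
(0, 4)
(-3, -1.196)

Answer: (0, 0)
(0, 4)
(-3, -1.196)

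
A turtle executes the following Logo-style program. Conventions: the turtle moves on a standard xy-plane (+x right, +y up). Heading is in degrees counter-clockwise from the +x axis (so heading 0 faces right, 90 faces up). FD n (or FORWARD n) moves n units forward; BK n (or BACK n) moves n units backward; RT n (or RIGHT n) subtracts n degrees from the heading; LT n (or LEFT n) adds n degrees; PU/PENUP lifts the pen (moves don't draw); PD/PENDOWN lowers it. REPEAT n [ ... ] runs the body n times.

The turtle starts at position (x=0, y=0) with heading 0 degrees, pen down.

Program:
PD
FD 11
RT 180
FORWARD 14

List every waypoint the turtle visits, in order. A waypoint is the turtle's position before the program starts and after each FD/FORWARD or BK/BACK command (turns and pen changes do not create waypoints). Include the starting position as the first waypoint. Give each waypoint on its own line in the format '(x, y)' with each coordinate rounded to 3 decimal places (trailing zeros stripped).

Executing turtle program step by step:
Start: pos=(0,0), heading=0, pen down
PD: pen down
FD 11: (0,0) -> (11,0) [heading=0, draw]
RT 180: heading 0 -> 180
FD 14: (11,0) -> (-3,0) [heading=180, draw]
Final: pos=(-3,0), heading=180, 2 segment(s) drawn
Waypoints (3 total):
(0, 0)
(11, 0)
(-3, 0)

Answer: (0, 0)
(11, 0)
(-3, 0)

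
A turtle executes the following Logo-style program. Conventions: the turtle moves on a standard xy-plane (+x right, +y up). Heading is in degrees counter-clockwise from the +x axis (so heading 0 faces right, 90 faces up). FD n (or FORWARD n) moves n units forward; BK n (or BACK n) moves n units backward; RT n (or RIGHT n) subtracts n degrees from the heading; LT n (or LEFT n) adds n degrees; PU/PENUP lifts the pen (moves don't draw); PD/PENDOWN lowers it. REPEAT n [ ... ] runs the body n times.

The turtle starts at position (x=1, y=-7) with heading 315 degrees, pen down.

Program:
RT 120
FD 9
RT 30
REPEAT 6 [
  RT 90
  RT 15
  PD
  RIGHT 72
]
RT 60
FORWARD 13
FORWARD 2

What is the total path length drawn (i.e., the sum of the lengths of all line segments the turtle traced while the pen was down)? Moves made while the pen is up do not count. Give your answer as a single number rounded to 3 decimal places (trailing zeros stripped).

Executing turtle program step by step:
Start: pos=(1,-7), heading=315, pen down
RT 120: heading 315 -> 195
FD 9: (1,-7) -> (-7.693,-9.329) [heading=195, draw]
RT 30: heading 195 -> 165
REPEAT 6 [
  -- iteration 1/6 --
  RT 90: heading 165 -> 75
  RT 15: heading 75 -> 60
  PD: pen down
  RT 72: heading 60 -> 348
  -- iteration 2/6 --
  RT 90: heading 348 -> 258
  RT 15: heading 258 -> 243
  PD: pen down
  RT 72: heading 243 -> 171
  -- iteration 3/6 --
  RT 90: heading 171 -> 81
  RT 15: heading 81 -> 66
  PD: pen down
  RT 72: heading 66 -> 354
  -- iteration 4/6 --
  RT 90: heading 354 -> 264
  RT 15: heading 264 -> 249
  PD: pen down
  RT 72: heading 249 -> 177
  -- iteration 5/6 --
  RT 90: heading 177 -> 87
  RT 15: heading 87 -> 72
  PD: pen down
  RT 72: heading 72 -> 0
  -- iteration 6/6 --
  RT 90: heading 0 -> 270
  RT 15: heading 270 -> 255
  PD: pen down
  RT 72: heading 255 -> 183
]
RT 60: heading 183 -> 123
FD 13: (-7.693,-9.329) -> (-14.774,1.573) [heading=123, draw]
FD 2: (-14.774,1.573) -> (-15.863,3.251) [heading=123, draw]
Final: pos=(-15.863,3.251), heading=123, 3 segment(s) drawn

Segment lengths:
  seg 1: (1,-7) -> (-7.693,-9.329), length = 9
  seg 2: (-7.693,-9.329) -> (-14.774,1.573), length = 13
  seg 3: (-14.774,1.573) -> (-15.863,3.251), length = 2
Total = 24

Answer: 24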